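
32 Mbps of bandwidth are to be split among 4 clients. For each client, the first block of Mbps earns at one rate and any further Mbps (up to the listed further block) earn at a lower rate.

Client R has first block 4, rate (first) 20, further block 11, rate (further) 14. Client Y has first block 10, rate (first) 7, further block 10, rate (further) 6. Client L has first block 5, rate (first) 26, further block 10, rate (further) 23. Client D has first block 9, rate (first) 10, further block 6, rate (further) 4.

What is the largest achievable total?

Order all 8 blocks by rate: Client L/first 26 > Client L/second 23 > Client R/first 20 > Client R/second 14 > Client D/first 10 > Client Y/first 7 > Client Y/second 6 > Client D/second 4.
Client L first at 26: fill all 5 ; 27 left.
Client L/second (23): +10 ; 17 left.
Client R/first (20): +4 ; 13 left.
Client R/second (14): +11 ; 2 left.
2 remain; put them into Client D first at 10.
Total = 26×5 + 23×10 + 20×4 + 14×11 + 10×2 = 614.

614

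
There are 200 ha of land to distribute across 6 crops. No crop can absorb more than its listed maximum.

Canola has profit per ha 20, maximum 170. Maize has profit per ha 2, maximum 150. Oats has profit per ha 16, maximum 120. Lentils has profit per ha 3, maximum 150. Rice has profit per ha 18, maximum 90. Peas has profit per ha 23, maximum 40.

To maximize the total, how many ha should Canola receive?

Highest profit per ha first: Peas 23 > Canola 20 > Rice 18 > Oats 16 > Lentils 3 > Maize 2.
Give Peas 40 to hit its cap of 40 — 160 left.
Canola has room for 170 but only 160 remain, so it gets 160.

160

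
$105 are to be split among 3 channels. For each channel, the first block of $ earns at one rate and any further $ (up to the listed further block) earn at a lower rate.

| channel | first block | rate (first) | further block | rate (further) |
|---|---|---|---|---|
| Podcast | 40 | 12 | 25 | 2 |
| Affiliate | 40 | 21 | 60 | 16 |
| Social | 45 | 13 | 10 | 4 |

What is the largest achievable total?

1865

Order all 6 blocks by rate: Affiliate/first 21 > Affiliate/second 16 > Social/first 13 > Podcast/first 12 > Social/second 4 > Podcast/second 2.
Affiliate first at 21: fill all 40 ; 65 left.
Affiliate/second (16): +60 ; 5 left.
Social first at 13: only 5 left, fill 5.
Total = 21×40 + 16×60 + 13×5 = 1865.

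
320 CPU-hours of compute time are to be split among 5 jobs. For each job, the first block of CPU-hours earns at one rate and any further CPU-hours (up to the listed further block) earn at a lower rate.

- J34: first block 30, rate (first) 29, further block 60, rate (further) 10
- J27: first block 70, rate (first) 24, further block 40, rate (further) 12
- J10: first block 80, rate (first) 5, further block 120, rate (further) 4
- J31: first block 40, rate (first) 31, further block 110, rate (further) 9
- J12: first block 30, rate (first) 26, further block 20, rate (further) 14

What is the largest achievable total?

6200

Order all 10 blocks by rate: J31/T1 31 > J34/T1 29 > J12/T1 26 > J27/T1 24 > J12/T2 14 > J27/T2 12 > J34/T2 10 > J31/T2 9 > J10/T1 5 > J10/T2 4.
J31 T1 at 31: fill all 40 — 280 left.
J34 T1 at 29: fill all 30 — 250 left.
Fill J12 T1 block (30 at 26) — 220 left.
J27 T1 at 24: fill all 70 — 150 left.
Fill J12 T2 block (20 at 14) — 130 left.
J27/T2 (12): +40 — 90 left.
Fill J34 T2 block (60 at 10) — 30 left.
J31/T2: +30 of 110 at 9; pool empty.
Total = 31×40 + 29×30 + 26×30 + 24×70 + 14×20 + 12×40 + 10×60 + 9×30 = 6200.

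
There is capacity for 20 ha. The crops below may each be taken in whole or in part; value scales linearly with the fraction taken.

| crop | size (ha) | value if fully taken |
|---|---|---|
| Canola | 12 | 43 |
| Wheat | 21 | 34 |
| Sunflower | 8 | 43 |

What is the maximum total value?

Rank by value-to-size ratio: Sunflower 43/8≈5.38, Canola 43/12≈3.58, Wheat 34/21≈1.62.
Take all of Sunflower (8 ha, value 43) — 12 ha left.
Canola: take in full, 12 ha for value 43 — 0 left.
Total value = 86.

86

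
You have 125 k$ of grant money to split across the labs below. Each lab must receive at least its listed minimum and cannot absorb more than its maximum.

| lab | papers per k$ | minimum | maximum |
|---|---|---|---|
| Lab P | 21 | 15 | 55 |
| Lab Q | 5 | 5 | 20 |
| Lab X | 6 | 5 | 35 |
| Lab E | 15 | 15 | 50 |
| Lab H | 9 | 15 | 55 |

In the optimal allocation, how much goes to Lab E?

45

Meeting every minimum uses 15+5+5+15+15 = 55 k$, leaving 70.
Highest papers per k$ first: Lab P 21 > Lab E 15 > Lab H 9 > Lab X 6 > Lab Q 5.
Give Lab P 40 more to hit its cap of 55 — 30 left.
Lab E: +30 (room for 35) → 45. Pool exhausted.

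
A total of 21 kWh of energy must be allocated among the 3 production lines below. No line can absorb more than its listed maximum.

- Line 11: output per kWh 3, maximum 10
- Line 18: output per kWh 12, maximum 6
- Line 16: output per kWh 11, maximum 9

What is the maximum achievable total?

Rank by output per kWh: Line 18 12 > Line 16 11 > Line 11 3.
Give Line 18 6 to hit its cap of 6 → 15 left.
Give Line 16 9 to hit its cap of 9 → 6 left.
Line 11: +6 (room for 10) → 6. Pool exhausted.
Total = 3×6 + 12×6 + 11×9 = 189.

189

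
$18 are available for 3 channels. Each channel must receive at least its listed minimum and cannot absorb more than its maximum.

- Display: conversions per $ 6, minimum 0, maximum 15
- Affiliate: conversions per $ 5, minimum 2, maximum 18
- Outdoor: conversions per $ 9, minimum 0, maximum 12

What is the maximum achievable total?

142

Meeting every minimum uses 0+2+0 = 2 $, leaving 16.
Highest conversions per $ first: Outdoor 9 > Display 6 > Affiliate 5.
Outdoor takes 12 more to reach its cap of 12 — 4 left.
Only 4 left; Display takes them to reach 4.
Total = 6×4 + 5×2 + 9×12 = 142.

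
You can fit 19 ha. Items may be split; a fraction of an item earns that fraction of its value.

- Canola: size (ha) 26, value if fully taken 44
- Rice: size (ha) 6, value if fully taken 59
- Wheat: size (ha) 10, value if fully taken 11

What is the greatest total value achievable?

81

Sort by value density: Rice 59/6≈9.83, Canola 44/26≈1.69, Wheat 11/10≈1.1.
All 6 ha of Rice fit (value 59) → 13 remain.
13 ha left: a 13/26 share of Canola gives 44×13/26 = 22.
Total value = 81.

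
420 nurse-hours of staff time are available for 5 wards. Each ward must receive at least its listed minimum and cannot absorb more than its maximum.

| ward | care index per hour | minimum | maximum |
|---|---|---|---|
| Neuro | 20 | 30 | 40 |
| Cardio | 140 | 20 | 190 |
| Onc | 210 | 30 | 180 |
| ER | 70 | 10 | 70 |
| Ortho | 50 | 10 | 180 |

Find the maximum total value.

66200

Meeting every minimum uses 30+20+30+10+10 = 100 nurse-hours, leaving 320.
Rank by care index per hour: Onc 210 > Cardio 140 > ER 70 > Ortho 50 > Neuro 20.
Onc takes 150 more to reach its cap of 180 → 170 left.
Cardio takes 170 more to reach its cap of 190 → 0 left.
Total = 20×30 + 140×190 + 210×180 + 70×10 + 50×10 = 66200.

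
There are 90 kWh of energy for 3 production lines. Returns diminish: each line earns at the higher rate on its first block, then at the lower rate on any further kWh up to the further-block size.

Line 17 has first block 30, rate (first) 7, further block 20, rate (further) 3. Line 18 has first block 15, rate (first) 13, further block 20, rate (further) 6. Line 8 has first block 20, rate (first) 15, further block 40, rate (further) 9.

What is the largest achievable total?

960

Treat each block as its own option and order by rate: Line 8/first 15 > Line 18/first 13 > Line 8/second 9 > Line 17/first 7 > Line 18/second 6 > Line 17/second 3.
Fill Line 8 first block (20 at 15) → 70 left.
Line 18 first at 13: fill all 15 → 55 left.
Line 8/second (9): +40 → 15 left.
15 remain; put them into Line 17 first at 7.
Total = 15×20 + 13×15 + 9×40 + 7×15 = 960.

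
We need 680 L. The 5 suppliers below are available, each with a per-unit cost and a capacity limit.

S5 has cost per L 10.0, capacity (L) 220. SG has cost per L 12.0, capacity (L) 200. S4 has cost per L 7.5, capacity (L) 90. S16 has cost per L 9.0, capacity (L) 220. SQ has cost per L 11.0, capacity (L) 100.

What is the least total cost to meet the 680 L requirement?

Fill from the cheapest supplier first.
S4 (7.5): use full 90 ; 590 L to go.
Take 220 from S16 at 9.0 ; need 370 more.
Take 220 from S5 at 10.0 ; need 150 more.
SQ at 11.0: take all 100 L ; 50 still needed.
SG at 12.0: take 50 of its 200 ; requirement met.
Cost = 90×7.5 + 220×9.0 + 220×10.0 + 100×11.0 + 50×12.0 = 6555.

6555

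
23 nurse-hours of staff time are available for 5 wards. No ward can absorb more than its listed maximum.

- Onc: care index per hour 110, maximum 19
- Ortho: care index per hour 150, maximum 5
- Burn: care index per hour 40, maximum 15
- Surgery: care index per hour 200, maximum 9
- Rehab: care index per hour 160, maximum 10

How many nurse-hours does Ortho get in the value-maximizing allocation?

4

Rank by care index per hour: Surgery 200 > Rehab 160 > Ortho 150 > Onc 110 > Burn 40.
Give Surgery 9 to hit its cap of 9 — 14 left.
Rehab: +10 to 10 (cap) — 4 left.
Ortho: +4 (room for 5) → 4. Pool exhausted.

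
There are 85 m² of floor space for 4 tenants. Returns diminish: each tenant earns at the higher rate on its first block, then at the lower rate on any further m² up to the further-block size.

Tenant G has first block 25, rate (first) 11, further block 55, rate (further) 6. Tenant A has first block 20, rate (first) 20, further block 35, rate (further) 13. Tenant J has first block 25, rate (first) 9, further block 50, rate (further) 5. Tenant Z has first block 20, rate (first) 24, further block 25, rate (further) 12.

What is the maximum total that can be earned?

1455

Rank every tier by rate: Tenant Z/T1 24 > Tenant A/T1 20 > Tenant A/T2 13 > Tenant Z/T2 12 > Tenant G/T1 11 > Tenant J/T1 9 > Tenant G/T2 6 > Tenant J/T2 5.
Fill Tenant Z T1 block (20 at 24) ; 65 left.
Tenant A/T1 (20): +20 ; 45 left.
Fill Tenant A T2 block (35 at 13) ; 10 left.
Tenant Z/T2: +10 of 25 at 12; pool empty.
Total = 24×20 + 20×20 + 13×35 + 12×10 = 1455.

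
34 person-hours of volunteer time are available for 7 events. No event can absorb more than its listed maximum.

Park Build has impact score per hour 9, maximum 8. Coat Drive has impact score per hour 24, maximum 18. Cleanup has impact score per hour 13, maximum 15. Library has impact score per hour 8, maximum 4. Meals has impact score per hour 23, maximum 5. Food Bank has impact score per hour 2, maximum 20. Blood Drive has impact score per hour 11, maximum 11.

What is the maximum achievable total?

690

Highest impact score per hour first: Coat Drive 24 > Meals 23 > Cleanup 13 > Blood Drive 11 > Park Build 9 > Library 8 > Food Bank 2.
Coat Drive: +18 to 18 (cap) ; 16 left.
Meals: +5 to 5 (cap) ; 11 left.
Cleanup has room for 15 but only 11 remain, so it gets 11.
Total = 24×18 + 13×11 + 23×5 = 690.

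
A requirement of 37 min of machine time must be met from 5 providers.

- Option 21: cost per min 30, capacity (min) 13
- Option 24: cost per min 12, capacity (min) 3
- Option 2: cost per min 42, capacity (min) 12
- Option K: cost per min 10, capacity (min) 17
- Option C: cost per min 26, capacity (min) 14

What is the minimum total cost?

660

Use providers in increasing cost order.
Option K at 10: take all 17 min → 20 still needed.
Option 24 at 12: take all 3 min → 17 still needed.
Option C at 26: take all 14 min → 3 still needed.
Option 21 (30): take the remaining 3 → done.
Option 2: unused.
Cost = 17×10 + 3×12 + 14×26 + 3×30 = 660.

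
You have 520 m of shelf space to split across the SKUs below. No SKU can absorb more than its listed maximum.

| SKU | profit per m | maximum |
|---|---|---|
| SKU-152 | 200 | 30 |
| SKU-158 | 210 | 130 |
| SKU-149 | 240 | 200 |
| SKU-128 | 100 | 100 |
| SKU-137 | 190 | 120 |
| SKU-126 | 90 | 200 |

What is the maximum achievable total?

Order the SKUs by profit per m: SKU-149 240 > SKU-158 210 > SKU-152 200 > SKU-137 190 > SKU-128 100 > SKU-126 90.
SKU-149 takes 200 to reach its cap of 200 → 320 left.
Give SKU-158 130 to hit its cap of 130 → 190 left.
SKU-152: +30 to 30 (cap) → 160 left.
SKU-137: +120 to 120 (cap) → 40 left.
SKU-128 has room for 100 but only 40 remain, so it gets 40.
Total = 200×30 + 210×130 + 240×200 + 100×40 + 190×120 = 108100.

108100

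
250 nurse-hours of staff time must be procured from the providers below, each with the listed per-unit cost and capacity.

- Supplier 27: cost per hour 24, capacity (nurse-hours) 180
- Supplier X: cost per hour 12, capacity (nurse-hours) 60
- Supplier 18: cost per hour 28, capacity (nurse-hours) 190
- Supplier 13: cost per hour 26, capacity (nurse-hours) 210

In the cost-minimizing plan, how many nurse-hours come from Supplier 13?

10

Cheapest first:
Supplier X at 12: take all 60 nurse-hours ; 190 still needed.
Supplier 27 (24): use full 180 ; 10 nurse-hours to go.
Supplier 13 at 26: take 10 of its 210 ; requirement met.
Supplier 18: unused.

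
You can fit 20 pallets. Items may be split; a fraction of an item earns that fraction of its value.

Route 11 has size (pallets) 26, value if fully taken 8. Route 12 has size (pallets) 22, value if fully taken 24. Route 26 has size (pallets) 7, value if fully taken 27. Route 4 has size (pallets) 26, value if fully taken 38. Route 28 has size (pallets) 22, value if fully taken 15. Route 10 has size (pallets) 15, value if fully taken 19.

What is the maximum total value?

Sort by value density: Route 26 27/7≈3.86, Route 4 38/26≈1.46, Route 10 19/15≈1.27, Route 12 24/22≈1.09, Route 28 15/22≈0.682, Route 11 8/26≈0.308.
Route 26: take in full, 7 pallets for value 27 — 13 left.
13 pallets left: a 13/26 share of Route 4 gives 38×13/26 = 19.
Total value = 46.

46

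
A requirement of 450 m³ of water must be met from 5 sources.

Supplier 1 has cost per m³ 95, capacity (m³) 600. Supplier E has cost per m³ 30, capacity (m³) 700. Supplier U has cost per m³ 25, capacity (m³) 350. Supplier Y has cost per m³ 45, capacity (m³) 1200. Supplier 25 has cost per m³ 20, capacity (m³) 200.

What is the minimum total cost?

Cheapest first:
Supplier 25 at 20: take all 200 m³ ; 250 still needed.
Take 250 from Supplier U at 25 to finish.
Supplier E, Supplier Y, Supplier 1: unused.
Cost = 200×20 + 250×25 = 10250.

10250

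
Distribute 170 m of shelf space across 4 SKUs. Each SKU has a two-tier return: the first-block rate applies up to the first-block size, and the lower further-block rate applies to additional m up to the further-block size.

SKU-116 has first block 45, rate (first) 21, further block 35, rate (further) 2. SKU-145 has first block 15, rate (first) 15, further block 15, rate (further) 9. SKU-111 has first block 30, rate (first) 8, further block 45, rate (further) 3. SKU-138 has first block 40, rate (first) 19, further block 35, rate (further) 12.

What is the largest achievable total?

Order all 8 blocks by rate: SKU-116/tier1 21 > SKU-138/tier1 19 > SKU-145/tier1 15 > SKU-138/tier2 12 > SKU-145/tier2 9 > SKU-111/tier1 8 > SKU-111/tier2 3 > SKU-116/tier2 2.
SKU-116 tier1 at 21: fill all 45 — 125 left.
Fill SKU-138 tier1 block (40 at 19) — 85 left.
Fill SKU-145 tier1 block (15 at 15) — 70 left.
SKU-138 tier2 at 12: fill all 35 — 35 left.
SKU-145 tier2 at 9: fill all 15 — 20 left.
20 remain; put them into SKU-111 tier1 at 8.
Total = 21×45 + 19×40 + 15×15 + 12×35 + 9×15 + 8×20 = 2645.

2645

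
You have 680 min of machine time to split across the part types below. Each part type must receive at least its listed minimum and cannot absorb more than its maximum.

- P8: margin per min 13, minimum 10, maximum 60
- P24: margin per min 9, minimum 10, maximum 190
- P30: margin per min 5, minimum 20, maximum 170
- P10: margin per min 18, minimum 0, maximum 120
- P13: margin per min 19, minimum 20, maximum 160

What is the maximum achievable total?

Meeting every minimum uses 10+10+20+0+20 = 60 min, leaving 620.
Order the part types by margin per min: P13 19 > P10 18 > P8 13 > P24 9 > P30 5.
Give P13 140 more to hit its cap of 160 ; 480 left.
P10 takes 120 more to reach its cap of 120 ; 360 left.
P8: +50 to 60 (cap) ; 310 left.
P24: +180 to 190 (cap) ; 130 left.
P30: +130 (room for 150) → 150. Pool exhausted.
Total = 13×60 + 9×190 + 5×150 + 18×120 + 19×160 = 8440.

8440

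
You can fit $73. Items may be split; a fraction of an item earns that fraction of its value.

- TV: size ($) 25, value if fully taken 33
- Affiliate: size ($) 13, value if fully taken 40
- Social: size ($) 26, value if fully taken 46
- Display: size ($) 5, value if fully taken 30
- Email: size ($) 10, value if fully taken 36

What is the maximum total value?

Best value per unit of size first: Display 30/5≈6, Email 36/10≈3.6, Affiliate 40/13≈3.08, Social 46/26≈1.77, TV 33/25≈1.32.
Display: take in full, 5 $ for value 30 → 68 left.
All 10 $ of Email fit (value 36) → 58 remain.
All 13 $ of Affiliate fit (value 40) → 45 remain.
All 26 $ of Social fit (value 46) → 19 remain.
Only 19 $ remain; take 19/25 of TV for value 33×19/25 = 25.08.
Total value = 177.08.

177.08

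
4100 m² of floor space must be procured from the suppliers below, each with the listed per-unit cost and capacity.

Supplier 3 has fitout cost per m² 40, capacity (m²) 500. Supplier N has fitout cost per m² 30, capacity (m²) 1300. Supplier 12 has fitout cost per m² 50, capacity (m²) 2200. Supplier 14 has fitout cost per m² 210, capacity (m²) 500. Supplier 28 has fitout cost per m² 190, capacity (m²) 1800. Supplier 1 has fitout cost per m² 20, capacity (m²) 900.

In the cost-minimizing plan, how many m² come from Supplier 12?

1400

Fill from the cheapest supplier first.
Supplier 1 (20): use full 900 ; 3200 m² to go.
Supplier N at 30: take all 1300 m² ; 1900 still needed.
Supplier 3 (40): use full 500 ; 1400 m² to go.
Supplier 12 (50): take the remaining 1400 ; done.
Supplier 28, Supplier 14: unused.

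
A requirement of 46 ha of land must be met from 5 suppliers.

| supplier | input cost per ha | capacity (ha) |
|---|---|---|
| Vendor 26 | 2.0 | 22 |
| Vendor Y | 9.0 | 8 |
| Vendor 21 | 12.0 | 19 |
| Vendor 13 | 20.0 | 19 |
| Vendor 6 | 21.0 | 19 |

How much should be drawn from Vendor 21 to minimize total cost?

Cheapest first:
Take 22 from Vendor 26 at 2.0 ; need 24 more.
Vendor Y (9.0): use full 8 ; 16 ha to go.
Vendor 21 at 12.0: take 16 of its 19 ; requirement met.
Vendor 13, Vendor 6: unused.

16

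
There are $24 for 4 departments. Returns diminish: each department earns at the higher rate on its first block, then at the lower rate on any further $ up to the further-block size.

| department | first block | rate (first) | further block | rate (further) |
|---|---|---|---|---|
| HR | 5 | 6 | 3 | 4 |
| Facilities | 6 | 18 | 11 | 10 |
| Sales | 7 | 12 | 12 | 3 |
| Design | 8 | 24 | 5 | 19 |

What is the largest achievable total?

455

Treat each block as its own option and order by rate: Design/T1 24 > Design/T2 19 > Facilities/T1 18 > Sales/T1 12 > Facilities/T2 10 > HR/T1 6 > HR/T2 4 > Sales/T2 3.
Design T1 at 24: fill all 8 ; 16 left.
Fill Design T2 block (5 at 19) ; 11 left.
Facilities/T1 (18): +6 ; 5 left.
Sales/T1: +5 of 7 at 12; pool empty.
Total = 24×8 + 19×5 + 18×6 + 12×5 = 455.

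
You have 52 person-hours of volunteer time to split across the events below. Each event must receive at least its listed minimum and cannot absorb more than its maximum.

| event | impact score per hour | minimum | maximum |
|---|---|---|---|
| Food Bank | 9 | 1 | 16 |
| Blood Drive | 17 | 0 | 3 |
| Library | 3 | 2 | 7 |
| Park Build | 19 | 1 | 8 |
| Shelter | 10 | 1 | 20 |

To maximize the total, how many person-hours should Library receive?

5

Meeting every minimum uses 1+0+2+1+1 = 5 person-hours, leaving 47.
Rank by impact score per hour: Park Build 19 > Blood Drive 17 > Shelter 10 > Food Bank 9 > Library 3.
Park Build: +7 to 8 (cap) — 40 left.
Give Blood Drive 3 more to hit its cap of 3 — 37 left.
Shelter takes 19 more to reach its cap of 20 — 18 left.
Give Food Bank 15 more to hit its cap of 16 — 3 left.
Only 3 left; Library takes them to reach 5.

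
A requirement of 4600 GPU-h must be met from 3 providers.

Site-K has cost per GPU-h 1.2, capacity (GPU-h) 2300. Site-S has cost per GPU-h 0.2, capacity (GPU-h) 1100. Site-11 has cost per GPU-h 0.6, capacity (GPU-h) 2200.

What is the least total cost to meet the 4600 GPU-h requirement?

Use providers in increasing cost order.
Take 1100 from Site-S at 0.2 — need 3500 more.
Site-11 (0.6): use full 2200 — 1300 GPU-h to go.
Take 1300 from Site-K at 1.2 to finish.
Cost = 1100×0.2 + 2200×0.6 + 1300×1.2 = 3100.

3100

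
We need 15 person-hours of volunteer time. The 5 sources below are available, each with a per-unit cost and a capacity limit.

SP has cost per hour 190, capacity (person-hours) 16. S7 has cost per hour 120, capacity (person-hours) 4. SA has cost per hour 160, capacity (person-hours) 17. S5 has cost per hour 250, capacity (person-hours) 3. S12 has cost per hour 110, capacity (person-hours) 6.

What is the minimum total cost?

1940

Use sources in increasing cost order.
S12 at 110: take all 6 person-hours → 9 still needed.
S7 (120): use full 4 → 5 person-hours to go.
SA at 160: take 5 of its 17 → requirement met.
SP, S5: unused.
Cost = 6×110 + 4×120 + 5×160 = 1940.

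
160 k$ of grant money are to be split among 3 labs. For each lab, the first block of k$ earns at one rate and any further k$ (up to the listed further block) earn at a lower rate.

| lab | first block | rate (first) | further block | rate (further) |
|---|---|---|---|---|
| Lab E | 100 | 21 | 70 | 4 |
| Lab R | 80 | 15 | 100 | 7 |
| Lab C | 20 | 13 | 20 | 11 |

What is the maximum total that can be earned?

Order all 6 blocks by rate: Lab E/tier1 21 > Lab R/tier1 15 > Lab C/tier1 13 > Lab C/tier2 11 > Lab R/tier2 7 > Lab E/tier2 4.
Lab E/tier1 (21): +100 ; 60 left.
Lab R/tier1: +60 of 80 at 15; pool empty.
Total = 21×100 + 15×60 = 3000.

3000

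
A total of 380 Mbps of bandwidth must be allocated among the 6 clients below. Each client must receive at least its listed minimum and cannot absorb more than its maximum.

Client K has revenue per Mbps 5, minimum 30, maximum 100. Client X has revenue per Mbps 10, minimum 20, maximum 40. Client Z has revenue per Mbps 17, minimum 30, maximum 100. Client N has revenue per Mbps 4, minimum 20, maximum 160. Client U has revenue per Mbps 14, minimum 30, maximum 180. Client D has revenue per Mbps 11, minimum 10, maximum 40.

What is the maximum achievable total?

4980

Meeting every minimum uses 30+20+30+20+30+10 = 140 Mbps, leaving 240.
Rank by revenue per Mbps: Client Z 17 > Client U 14 > Client D 11 > Client X 10 > Client K 5 > Client N 4.
Client Z: +70 to 100 (cap) ; 170 left.
Client U takes 150 more to reach its cap of 180 ; 20 left.
Client D has room for 30 more but only 20 remain, so it gets 30.
Total = 5×30 + 10×20 + 17×100 + 4×20 + 14×180 + 11×30 = 4980.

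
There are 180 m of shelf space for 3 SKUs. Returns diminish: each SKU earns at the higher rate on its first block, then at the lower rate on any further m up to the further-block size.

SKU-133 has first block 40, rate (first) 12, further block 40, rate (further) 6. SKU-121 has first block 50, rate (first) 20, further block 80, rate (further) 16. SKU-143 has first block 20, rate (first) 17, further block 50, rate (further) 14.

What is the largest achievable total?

Rank every tier by rate: SKU-121/T1 20 > SKU-143/T1 17 > SKU-121/T2 16 > SKU-143/T2 14 > SKU-133/T1 12 > SKU-133/T2 6.
SKU-121 T1 at 20: fill all 50 — 130 left.
SKU-143/T1 (17): +20 — 110 left.
SKU-121 T2 at 16: fill all 80 — 30 left.
30 remain; put them into SKU-143 T2 at 14.
Total = 20×50 + 17×20 + 16×80 + 14×30 = 3040.

3040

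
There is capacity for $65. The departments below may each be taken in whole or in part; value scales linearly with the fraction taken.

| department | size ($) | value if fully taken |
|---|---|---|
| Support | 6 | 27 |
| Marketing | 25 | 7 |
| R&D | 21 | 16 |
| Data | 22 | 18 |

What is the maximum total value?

Best value per unit of size first: Support 27/6≈4.5, Data 18/22≈0.818, R&D 16/21≈0.762, Marketing 7/25≈0.28.
All 6 $ of Support fit (value 27) ; 59 remain.
All 22 $ of Data fit (value 18) ; 37 remain.
Take all of R&D (21 $, value 16) ; 16 $ left.
Only 16 $ remain; take 16/25 of Marketing for value 7×16/25 = 4.48.
Total value = 65.48.

65.48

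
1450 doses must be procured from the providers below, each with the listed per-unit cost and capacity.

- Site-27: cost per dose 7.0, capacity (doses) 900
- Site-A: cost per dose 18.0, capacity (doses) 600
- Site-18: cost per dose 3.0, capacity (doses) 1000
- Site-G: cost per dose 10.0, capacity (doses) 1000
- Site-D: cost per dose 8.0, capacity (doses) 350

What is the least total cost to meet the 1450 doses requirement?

6150

Use providers in increasing cost order.
Take 1000 from Site-18 at 3.0 → need 450 more.
Site-27 at 7.0: take 450 of its 900 → requirement met.
Site-D, Site-G, Site-A: unused.
Cost = 1000×3.0 + 450×7.0 = 6150.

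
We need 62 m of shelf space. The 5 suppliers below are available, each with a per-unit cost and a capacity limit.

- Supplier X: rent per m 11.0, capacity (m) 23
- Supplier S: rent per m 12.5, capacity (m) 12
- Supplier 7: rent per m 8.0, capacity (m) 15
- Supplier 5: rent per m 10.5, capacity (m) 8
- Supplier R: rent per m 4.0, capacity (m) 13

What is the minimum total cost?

546.5

Fill from the cheapest supplier first.
Supplier R at 4.0: take all 13 m → 49 still needed.
Take 15 from Supplier 7 at 8.0 → need 34 more.
Take 8 from Supplier 5 at 10.5 → need 26 more.
Supplier X (11.0): use full 23 → 3 m to go.
Supplier S (12.5): take the remaining 3 → done.
Cost = 13×4.0 + 15×8.0 + 8×10.5 + 23×11.0 + 3×12.5 = 546.5.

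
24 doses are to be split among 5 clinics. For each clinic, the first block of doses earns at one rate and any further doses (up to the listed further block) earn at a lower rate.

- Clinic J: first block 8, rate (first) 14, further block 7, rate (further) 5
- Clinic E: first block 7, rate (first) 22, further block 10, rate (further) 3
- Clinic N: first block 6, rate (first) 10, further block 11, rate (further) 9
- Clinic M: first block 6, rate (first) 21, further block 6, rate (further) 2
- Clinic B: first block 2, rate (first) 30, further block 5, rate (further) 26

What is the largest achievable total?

Treat each block as its own option and order by rate: Clinic B/first 30 > Clinic B/second 26 > Clinic E/first 22 > Clinic M/first 21 > Clinic J/first 14 > Clinic N/first 10 > Clinic N/second 9 > Clinic J/second 5 > Clinic E/second 3 > Clinic M/second 2.
Fill Clinic B first block (2 at 30) — 22 left.
Clinic B/second (26): +5 — 17 left.
Clinic E first at 22: fill all 7 — 10 left.
Fill Clinic M first block (6 at 21) — 4 left.
4 remain; put them into Clinic J first at 14.
Total = 30×2 + 26×5 + 22×7 + 21×6 + 14×4 = 526.

526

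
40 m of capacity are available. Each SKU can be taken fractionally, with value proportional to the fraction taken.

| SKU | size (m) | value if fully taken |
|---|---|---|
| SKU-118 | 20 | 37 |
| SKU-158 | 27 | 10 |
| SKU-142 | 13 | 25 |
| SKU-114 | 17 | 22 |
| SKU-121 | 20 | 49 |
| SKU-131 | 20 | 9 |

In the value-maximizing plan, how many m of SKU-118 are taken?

Best value per unit of size first: SKU-121 49/20≈2.45, SKU-142 25/13≈1.92, SKU-118 37/20≈1.85, SKU-114 22/17≈1.29, SKU-131 9/20≈0.45, SKU-158 10/27≈0.37.
SKU-121: take in full, 20 m for value 49 → 20 left.
All 13 m of SKU-142 fit (value 25) → 7 remain.
7 m left: a 7/20 share of SKU-118 gives 37×7/20 = 12.95.

7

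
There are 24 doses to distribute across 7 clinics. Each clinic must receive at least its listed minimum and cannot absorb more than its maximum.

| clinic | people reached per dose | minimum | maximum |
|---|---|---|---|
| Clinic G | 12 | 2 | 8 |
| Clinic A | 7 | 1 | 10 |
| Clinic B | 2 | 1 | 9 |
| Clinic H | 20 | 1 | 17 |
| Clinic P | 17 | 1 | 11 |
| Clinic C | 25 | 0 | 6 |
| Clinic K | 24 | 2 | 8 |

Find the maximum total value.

492

Meeting every minimum uses 2+1+1+1+1+0+2 = 8 doses, leaving 16.
Rank by people reached per dose: Clinic C 25 > Clinic K 24 > Clinic H 20 > Clinic P 17 > Clinic G 12 > Clinic A 7 > Clinic B 2.
Clinic C takes 6 more to reach its cap of 6 — 10 left.
Clinic K: +6 to 8 (cap) — 4 left.
Clinic H has room for 16 more but only 4 remain, so it gets 5.
Total = 12×2 + 7×1 + 2×1 + 20×5 + 17×1 + 25×6 + 24×8 = 492.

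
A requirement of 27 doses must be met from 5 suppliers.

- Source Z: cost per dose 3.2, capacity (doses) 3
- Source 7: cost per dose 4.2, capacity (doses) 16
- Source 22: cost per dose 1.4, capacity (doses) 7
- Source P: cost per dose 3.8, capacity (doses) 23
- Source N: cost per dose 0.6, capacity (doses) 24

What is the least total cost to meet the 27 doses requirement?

18.6

Cheapest first:
Source N at 0.6: take all 24 doses → 3 still needed.
Take 3 from Source 22 at 1.4 to finish.
Source Z, Source P, Source 7: unused.
Cost = 24×0.6 + 3×1.4 = 18.6.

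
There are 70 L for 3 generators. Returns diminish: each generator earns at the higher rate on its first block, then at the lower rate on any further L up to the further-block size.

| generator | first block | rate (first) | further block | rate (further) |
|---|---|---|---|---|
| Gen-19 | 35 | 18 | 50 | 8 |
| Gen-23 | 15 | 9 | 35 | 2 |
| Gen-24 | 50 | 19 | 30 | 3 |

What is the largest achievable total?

1310

Rank every tier by rate: Gen-24/first 19 > Gen-19/first 18 > Gen-23/first 9 > Gen-19/second 8 > Gen-24/second 3 > Gen-23/second 2.
Gen-24/first (19): +50 — 20 left.
Gen-19/first: +20 of 35 at 18; pool empty.
Total = 19×50 + 18×20 = 1310.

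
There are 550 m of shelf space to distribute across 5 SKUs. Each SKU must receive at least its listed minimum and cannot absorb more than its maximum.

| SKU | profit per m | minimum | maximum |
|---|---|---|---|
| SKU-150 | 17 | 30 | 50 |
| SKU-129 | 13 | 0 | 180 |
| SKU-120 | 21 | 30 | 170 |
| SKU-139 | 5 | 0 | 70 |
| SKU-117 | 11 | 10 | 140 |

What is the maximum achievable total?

Meeting every minimum uses 30+0+30+0+10 = 70 m, leaving 480.
Order the SKUs by profit per m: SKU-120 21 > SKU-150 17 > SKU-129 13 > SKU-117 11 > SKU-139 5.
Give SKU-120 140 more to hit its cap of 170 ; 340 left.
Give SKU-150 20 more to hit its cap of 50 ; 320 left.
SKU-129 takes 180 more to reach its cap of 180 ; 140 left.
Give SKU-117 130 more to hit its cap of 140 ; 10 left.
SKU-139: +10 (room for 70) → 10. Pool exhausted.
Total = 17×50 + 13×180 + 21×170 + 5×10 + 11×140 = 8350.

8350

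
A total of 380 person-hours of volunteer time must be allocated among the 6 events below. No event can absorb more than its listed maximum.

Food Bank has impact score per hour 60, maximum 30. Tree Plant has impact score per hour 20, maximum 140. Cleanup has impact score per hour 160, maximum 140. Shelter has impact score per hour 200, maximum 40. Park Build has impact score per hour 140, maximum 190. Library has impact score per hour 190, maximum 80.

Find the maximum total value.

Highest impact score per hour first: Shelter 200 > Library 190 > Cleanup 160 > Park Build 140 > Food Bank 60 > Tree Plant 20.
Give Shelter 40 to hit its cap of 40 — 340 left.
Give Library 80 to hit its cap of 80 — 260 left.
Give Cleanup 140 to hit its cap of 140 — 120 left.
Park Build has room for 190 but only 120 remain, so it gets 120.
Total = 160×140 + 200×40 + 140×120 + 190×80 = 62400.

62400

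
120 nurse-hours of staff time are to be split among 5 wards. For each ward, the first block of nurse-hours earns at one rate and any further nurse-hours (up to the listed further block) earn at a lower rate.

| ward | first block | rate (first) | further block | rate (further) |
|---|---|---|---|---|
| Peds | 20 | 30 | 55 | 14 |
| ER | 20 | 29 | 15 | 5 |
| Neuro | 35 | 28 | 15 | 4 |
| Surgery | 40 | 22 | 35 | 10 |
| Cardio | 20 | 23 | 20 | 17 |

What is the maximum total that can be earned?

Treat each block as its own option and order by rate: Peds/T1 30 > ER/T1 29 > Neuro/T1 28 > Cardio/T1 23 > Surgery/T1 22 > Cardio/T2 17 > Peds/T2 14 > Surgery/T2 10 > ER/T2 5 > Neuro/T2 4.
Fill Peds T1 block (20 at 30) — 100 left.
ER/T1 (29): +20 — 80 left.
Neuro/T1 (28): +35 — 45 left.
Fill Cardio T1 block (20 at 23) — 25 left.
Surgery T1 at 22: only 25 left, fill 25.
Total = 30×20 + 29×20 + 28×35 + 23×20 + 22×25 = 3170.

3170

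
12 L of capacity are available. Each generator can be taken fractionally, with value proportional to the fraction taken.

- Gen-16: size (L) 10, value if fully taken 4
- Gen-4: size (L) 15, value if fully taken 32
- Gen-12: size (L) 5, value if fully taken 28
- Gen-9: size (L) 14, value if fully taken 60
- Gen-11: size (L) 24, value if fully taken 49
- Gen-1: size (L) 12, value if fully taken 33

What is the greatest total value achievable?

Best value per unit of size first: Gen-12 28/5≈5.6, Gen-9 60/14≈4.29, Gen-1 33/12≈2.75, Gen-4 32/15≈2.13, Gen-11 49/24≈2.04, Gen-16 4/10≈0.4.
Take all of Gen-12 (5 L, value 28) → 7 L left.
7 L left: a 7/14 share of Gen-9 gives 60×7/14 = 30.
Total value = 58.

58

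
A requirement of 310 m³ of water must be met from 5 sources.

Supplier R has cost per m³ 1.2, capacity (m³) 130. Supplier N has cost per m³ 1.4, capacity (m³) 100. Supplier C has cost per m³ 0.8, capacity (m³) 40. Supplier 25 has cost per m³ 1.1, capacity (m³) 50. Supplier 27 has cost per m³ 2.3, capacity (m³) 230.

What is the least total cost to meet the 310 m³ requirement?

369

Cheapest first:
Take 40 from Supplier C at 0.8 — need 270 more.
Supplier 25 (1.1): use full 50 — 220 m³ to go.
Supplier R (1.2): use full 130 — 90 m³ to go.
Supplier N (1.4): take the remaining 90 — done.
Supplier 27: unused.
Cost = 40×0.8 + 50×1.1 + 130×1.2 + 90×1.4 = 369.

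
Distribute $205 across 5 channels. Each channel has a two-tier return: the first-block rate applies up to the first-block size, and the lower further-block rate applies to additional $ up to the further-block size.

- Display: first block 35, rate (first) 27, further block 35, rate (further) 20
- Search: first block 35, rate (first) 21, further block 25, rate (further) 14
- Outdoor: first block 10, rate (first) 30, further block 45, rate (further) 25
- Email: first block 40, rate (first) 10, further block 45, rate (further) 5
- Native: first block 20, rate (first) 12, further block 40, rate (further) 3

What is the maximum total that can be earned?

Order all 10 blocks by rate: Outdoor/T1 30 > Display/T1 27 > Outdoor/T2 25 > Search/T1 21 > Display/T2 20 > Search/T2 14 > Native/T1 12 > Email/T1 10 > Email/T2 5 > Native/T2 3.
Outdoor T1 at 30: fill all 10 — 195 left.
Display/T1 (27): +35 — 160 left.
Outdoor/T2 (25): +45 — 115 left.
Fill Search T1 block (35 at 21) — 80 left.
Display T2 at 20: fill all 35 — 45 left.
Search/T2 (14): +25 — 20 left.
Native T1 at 12: fill all 20 — 0 left.
Total = 30×10 + 27×35 + 25×45 + 21×35 + 20×35 + 14×25 + 12×20 = 4395.

4395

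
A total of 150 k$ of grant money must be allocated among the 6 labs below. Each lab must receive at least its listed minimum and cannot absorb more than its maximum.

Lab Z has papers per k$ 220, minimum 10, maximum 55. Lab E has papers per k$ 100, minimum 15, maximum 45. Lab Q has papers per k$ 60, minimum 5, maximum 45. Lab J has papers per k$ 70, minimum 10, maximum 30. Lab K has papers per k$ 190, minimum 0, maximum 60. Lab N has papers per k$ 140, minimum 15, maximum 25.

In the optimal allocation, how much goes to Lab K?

50

Meeting every minimum uses 10+15+5+10+0+15 = 55 k$, leaving 95.
Order the labs by papers per k$: Lab Z 220 > Lab K 190 > Lab N 140 > Lab E 100 > Lab J 70 > Lab Q 60.
Lab Z: +45 to 55 (cap) → 50 left.
Lab K: +50 (room for 60) → 50. Pool exhausted.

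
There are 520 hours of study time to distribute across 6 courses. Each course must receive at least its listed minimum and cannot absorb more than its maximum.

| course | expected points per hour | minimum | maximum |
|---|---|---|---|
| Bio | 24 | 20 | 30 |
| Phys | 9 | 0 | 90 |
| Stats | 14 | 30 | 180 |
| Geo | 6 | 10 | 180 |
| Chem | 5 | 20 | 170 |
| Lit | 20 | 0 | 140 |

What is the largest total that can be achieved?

7310

Meeting every minimum uses 20+0+30+10+20+0 = 80 hours, leaving 440.
Rank by expected points per hour: Bio 24 > Lit 20 > Stats 14 > Phys 9 > Geo 6 > Chem 5.
Bio takes 10 more to reach its cap of 30 → 430 left.
Lit: +140 to 140 (cap) → 290 left.
Give Stats 150 more to hit its cap of 180 → 140 left.
Phys takes 90 more to reach its cap of 90 → 50 left.
Geo has room for 170 more but only 50 remain, so it gets 60.
Total = 24×30 + 9×90 + 14×180 + 6×60 + 5×20 + 20×140 = 7310.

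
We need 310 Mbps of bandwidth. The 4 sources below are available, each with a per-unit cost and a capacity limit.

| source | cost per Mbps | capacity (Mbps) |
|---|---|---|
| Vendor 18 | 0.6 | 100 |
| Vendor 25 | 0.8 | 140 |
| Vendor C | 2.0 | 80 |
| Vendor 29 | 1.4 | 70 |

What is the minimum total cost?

270

Use sources in increasing cost order.
Vendor 18 at 0.6: take all 100 Mbps — 210 still needed.
Vendor 25 (0.8): use full 140 — 70 Mbps to go.
Take 70 from Vendor 29 at 1.4 — need 0 more.
Vendor C: unused.
Cost = 100×0.6 + 140×0.8 + 70×1.4 = 270.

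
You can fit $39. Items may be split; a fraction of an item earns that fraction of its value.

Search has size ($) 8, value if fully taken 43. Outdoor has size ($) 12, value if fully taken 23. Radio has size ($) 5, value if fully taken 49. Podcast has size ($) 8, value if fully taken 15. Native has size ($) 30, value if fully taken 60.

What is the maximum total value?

Best value per unit of size first: Radio 49/5≈9.8, Search 43/8≈5.38, Native 60/30≈2, Outdoor 23/12≈1.92, Podcast 15/8≈1.88.
Radio: take in full, 5 $ for value 49 — 34 left.
All 8 $ of Search fit (value 43) — 26 remain.
26 $ left: a 26/30 share of Native gives 60×26/30 = 52.
Total value = 144.

144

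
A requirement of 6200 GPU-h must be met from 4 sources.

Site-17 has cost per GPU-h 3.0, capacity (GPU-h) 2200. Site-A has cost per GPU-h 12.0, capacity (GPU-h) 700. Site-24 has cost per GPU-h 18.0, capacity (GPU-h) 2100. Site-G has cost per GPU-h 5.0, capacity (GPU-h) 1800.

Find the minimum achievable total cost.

Use sources in increasing cost order.
Site-17 at 3.0: take all 2200 GPU-h ; 4000 still needed.
Site-G at 5.0: take all 1800 GPU-h ; 2200 still needed.
Site-A at 12.0: take all 700 GPU-h ; 1500 still needed.
Take 1500 from Site-24 at 18.0 to finish.
Cost = 2200×3.0 + 1800×5.0 + 700×12.0 + 1500×18.0 = 51000.

51000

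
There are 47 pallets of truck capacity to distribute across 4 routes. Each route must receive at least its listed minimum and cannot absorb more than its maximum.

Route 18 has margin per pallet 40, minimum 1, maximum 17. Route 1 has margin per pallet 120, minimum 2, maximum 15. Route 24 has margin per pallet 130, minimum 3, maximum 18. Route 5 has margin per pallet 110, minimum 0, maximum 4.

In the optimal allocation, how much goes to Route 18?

10

Meeting every minimum uses 1+2+3+0 = 6 pallets, leaving 41.
Highest margin per pallet first: Route 24 130 > Route 1 120 > Route 5 110 > Route 18 40.
Route 24: +15 to 18 (cap) ; 26 left.
Give Route 1 13 more to hit its cap of 15 ; 13 left.
Route 5: +4 to 4 (cap) ; 9 left.
Route 18 has room for 16 more but only 9 remain, so it gets 10.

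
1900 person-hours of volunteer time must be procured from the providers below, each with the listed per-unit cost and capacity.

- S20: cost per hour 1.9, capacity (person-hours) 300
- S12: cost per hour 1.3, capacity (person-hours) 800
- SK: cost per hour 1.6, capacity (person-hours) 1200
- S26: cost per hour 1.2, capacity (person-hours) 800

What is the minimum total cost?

2480

Cheapest first:
S26 (1.2): use full 800 ; 1100 person-hours to go.
S12 at 1.3: take all 800 person-hours ; 300 still needed.
SK at 1.6: take 300 of its 1200 ; requirement met.
S20: unused.
Cost = 800×1.2 + 800×1.3 + 300×1.6 = 2480.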